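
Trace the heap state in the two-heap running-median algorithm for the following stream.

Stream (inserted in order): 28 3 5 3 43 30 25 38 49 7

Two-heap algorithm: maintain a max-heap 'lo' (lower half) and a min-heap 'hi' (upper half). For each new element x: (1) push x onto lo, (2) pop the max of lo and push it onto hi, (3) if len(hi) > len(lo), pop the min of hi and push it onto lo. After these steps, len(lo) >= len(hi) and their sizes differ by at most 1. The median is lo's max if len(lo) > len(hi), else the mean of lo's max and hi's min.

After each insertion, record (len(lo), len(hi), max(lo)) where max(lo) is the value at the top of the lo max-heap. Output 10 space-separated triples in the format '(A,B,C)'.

Answer: (1,0,28) (1,1,3) (2,1,5) (2,2,3) (3,2,5) (3,3,5) (4,3,25) (4,4,25) (5,4,28) (5,5,25)

Derivation:
Step 1: insert 28 -> lo=[28] hi=[] -> (len(lo)=1, len(hi)=0, max(lo)=28)
Step 2: insert 3 -> lo=[3] hi=[28] -> (len(lo)=1, len(hi)=1, max(lo)=3)
Step 3: insert 5 -> lo=[3, 5] hi=[28] -> (len(lo)=2, len(hi)=1, max(lo)=5)
Step 4: insert 3 -> lo=[3, 3] hi=[5, 28] -> (len(lo)=2, len(hi)=2, max(lo)=3)
Step 5: insert 43 -> lo=[3, 3, 5] hi=[28, 43] -> (len(lo)=3, len(hi)=2, max(lo)=5)
Step 6: insert 30 -> lo=[3, 3, 5] hi=[28, 30, 43] -> (len(lo)=3, len(hi)=3, max(lo)=5)
Step 7: insert 25 -> lo=[3, 3, 5, 25] hi=[28, 30, 43] -> (len(lo)=4, len(hi)=3, max(lo)=25)
Step 8: insert 38 -> lo=[3, 3, 5, 25] hi=[28, 30, 38, 43] -> (len(lo)=4, len(hi)=4, max(lo)=25)
Step 9: insert 49 -> lo=[3, 3, 5, 25, 28] hi=[30, 38, 43, 49] -> (len(lo)=5, len(hi)=4, max(lo)=28)
Step 10: insert 7 -> lo=[3, 3, 5, 7, 25] hi=[28, 30, 38, 43, 49] -> (len(lo)=5, len(hi)=5, max(lo)=25)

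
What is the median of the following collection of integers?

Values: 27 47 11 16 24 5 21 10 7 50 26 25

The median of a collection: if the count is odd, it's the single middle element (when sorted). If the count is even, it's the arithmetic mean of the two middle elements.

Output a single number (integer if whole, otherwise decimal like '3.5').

Step 1: insert 27 -> lo=[27] (size 1, max 27) hi=[] (size 0) -> median=27
Step 2: insert 47 -> lo=[27] (size 1, max 27) hi=[47] (size 1, min 47) -> median=37
Step 3: insert 11 -> lo=[11, 27] (size 2, max 27) hi=[47] (size 1, min 47) -> median=27
Step 4: insert 16 -> lo=[11, 16] (size 2, max 16) hi=[27, 47] (size 2, min 27) -> median=21.5
Step 5: insert 24 -> lo=[11, 16, 24] (size 3, max 24) hi=[27, 47] (size 2, min 27) -> median=24
Step 6: insert 5 -> lo=[5, 11, 16] (size 3, max 16) hi=[24, 27, 47] (size 3, min 24) -> median=20
Step 7: insert 21 -> lo=[5, 11, 16, 21] (size 4, max 21) hi=[24, 27, 47] (size 3, min 24) -> median=21
Step 8: insert 10 -> lo=[5, 10, 11, 16] (size 4, max 16) hi=[21, 24, 27, 47] (size 4, min 21) -> median=18.5
Step 9: insert 7 -> lo=[5, 7, 10, 11, 16] (size 5, max 16) hi=[21, 24, 27, 47] (size 4, min 21) -> median=16
Step 10: insert 50 -> lo=[5, 7, 10, 11, 16] (size 5, max 16) hi=[21, 24, 27, 47, 50] (size 5, min 21) -> median=18.5
Step 11: insert 26 -> lo=[5, 7, 10, 11, 16, 21] (size 6, max 21) hi=[24, 26, 27, 47, 50] (size 5, min 24) -> median=21
Step 12: insert 25 -> lo=[5, 7, 10, 11, 16, 21] (size 6, max 21) hi=[24, 25, 26, 27, 47, 50] (size 6, min 24) -> median=22.5

Answer: 22.5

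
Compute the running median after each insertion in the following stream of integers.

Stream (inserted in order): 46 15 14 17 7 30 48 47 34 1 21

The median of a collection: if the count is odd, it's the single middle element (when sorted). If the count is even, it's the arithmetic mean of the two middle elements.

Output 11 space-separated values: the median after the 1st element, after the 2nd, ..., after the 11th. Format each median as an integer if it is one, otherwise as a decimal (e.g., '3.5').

Step 1: insert 46 -> lo=[46] (size 1, max 46) hi=[] (size 0) -> median=46
Step 2: insert 15 -> lo=[15] (size 1, max 15) hi=[46] (size 1, min 46) -> median=30.5
Step 3: insert 14 -> lo=[14, 15] (size 2, max 15) hi=[46] (size 1, min 46) -> median=15
Step 4: insert 17 -> lo=[14, 15] (size 2, max 15) hi=[17, 46] (size 2, min 17) -> median=16
Step 5: insert 7 -> lo=[7, 14, 15] (size 3, max 15) hi=[17, 46] (size 2, min 17) -> median=15
Step 6: insert 30 -> lo=[7, 14, 15] (size 3, max 15) hi=[17, 30, 46] (size 3, min 17) -> median=16
Step 7: insert 48 -> lo=[7, 14, 15, 17] (size 4, max 17) hi=[30, 46, 48] (size 3, min 30) -> median=17
Step 8: insert 47 -> lo=[7, 14, 15, 17] (size 4, max 17) hi=[30, 46, 47, 48] (size 4, min 30) -> median=23.5
Step 9: insert 34 -> lo=[7, 14, 15, 17, 30] (size 5, max 30) hi=[34, 46, 47, 48] (size 4, min 34) -> median=30
Step 10: insert 1 -> lo=[1, 7, 14, 15, 17] (size 5, max 17) hi=[30, 34, 46, 47, 48] (size 5, min 30) -> median=23.5
Step 11: insert 21 -> lo=[1, 7, 14, 15, 17, 21] (size 6, max 21) hi=[30, 34, 46, 47, 48] (size 5, min 30) -> median=21

Answer: 46 30.5 15 16 15 16 17 23.5 30 23.5 21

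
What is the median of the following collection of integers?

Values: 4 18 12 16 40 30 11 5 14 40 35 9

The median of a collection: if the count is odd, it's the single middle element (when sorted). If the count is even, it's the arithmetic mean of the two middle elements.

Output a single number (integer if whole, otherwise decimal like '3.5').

Answer: 15

Derivation:
Step 1: insert 4 -> lo=[4] (size 1, max 4) hi=[] (size 0) -> median=4
Step 2: insert 18 -> lo=[4] (size 1, max 4) hi=[18] (size 1, min 18) -> median=11
Step 3: insert 12 -> lo=[4, 12] (size 2, max 12) hi=[18] (size 1, min 18) -> median=12
Step 4: insert 16 -> lo=[4, 12] (size 2, max 12) hi=[16, 18] (size 2, min 16) -> median=14
Step 5: insert 40 -> lo=[4, 12, 16] (size 3, max 16) hi=[18, 40] (size 2, min 18) -> median=16
Step 6: insert 30 -> lo=[4, 12, 16] (size 3, max 16) hi=[18, 30, 40] (size 3, min 18) -> median=17
Step 7: insert 11 -> lo=[4, 11, 12, 16] (size 4, max 16) hi=[18, 30, 40] (size 3, min 18) -> median=16
Step 8: insert 5 -> lo=[4, 5, 11, 12] (size 4, max 12) hi=[16, 18, 30, 40] (size 4, min 16) -> median=14
Step 9: insert 14 -> lo=[4, 5, 11, 12, 14] (size 5, max 14) hi=[16, 18, 30, 40] (size 4, min 16) -> median=14
Step 10: insert 40 -> lo=[4, 5, 11, 12, 14] (size 5, max 14) hi=[16, 18, 30, 40, 40] (size 5, min 16) -> median=15
Step 11: insert 35 -> lo=[4, 5, 11, 12, 14, 16] (size 6, max 16) hi=[18, 30, 35, 40, 40] (size 5, min 18) -> median=16
Step 12: insert 9 -> lo=[4, 5, 9, 11, 12, 14] (size 6, max 14) hi=[16, 18, 30, 35, 40, 40] (size 6, min 16) -> median=15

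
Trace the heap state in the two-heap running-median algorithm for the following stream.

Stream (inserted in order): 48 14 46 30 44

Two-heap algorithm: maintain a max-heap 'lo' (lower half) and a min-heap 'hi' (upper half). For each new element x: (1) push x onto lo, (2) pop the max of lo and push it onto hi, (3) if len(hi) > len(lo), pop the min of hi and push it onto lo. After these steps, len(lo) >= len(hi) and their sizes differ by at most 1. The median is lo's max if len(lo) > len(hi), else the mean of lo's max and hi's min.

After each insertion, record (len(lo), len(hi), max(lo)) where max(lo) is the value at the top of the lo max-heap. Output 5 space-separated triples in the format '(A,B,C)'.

Answer: (1,0,48) (1,1,14) (2,1,46) (2,2,30) (3,2,44)

Derivation:
Step 1: insert 48 -> lo=[48] hi=[] -> (len(lo)=1, len(hi)=0, max(lo)=48)
Step 2: insert 14 -> lo=[14] hi=[48] -> (len(lo)=1, len(hi)=1, max(lo)=14)
Step 3: insert 46 -> lo=[14, 46] hi=[48] -> (len(lo)=2, len(hi)=1, max(lo)=46)
Step 4: insert 30 -> lo=[14, 30] hi=[46, 48] -> (len(lo)=2, len(hi)=2, max(lo)=30)
Step 5: insert 44 -> lo=[14, 30, 44] hi=[46, 48] -> (len(lo)=3, len(hi)=2, max(lo)=44)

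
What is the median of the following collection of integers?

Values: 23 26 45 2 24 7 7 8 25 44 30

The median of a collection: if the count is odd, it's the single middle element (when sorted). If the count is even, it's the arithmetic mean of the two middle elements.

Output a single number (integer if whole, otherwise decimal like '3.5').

Answer: 24

Derivation:
Step 1: insert 23 -> lo=[23] (size 1, max 23) hi=[] (size 0) -> median=23
Step 2: insert 26 -> lo=[23] (size 1, max 23) hi=[26] (size 1, min 26) -> median=24.5
Step 3: insert 45 -> lo=[23, 26] (size 2, max 26) hi=[45] (size 1, min 45) -> median=26
Step 4: insert 2 -> lo=[2, 23] (size 2, max 23) hi=[26, 45] (size 2, min 26) -> median=24.5
Step 5: insert 24 -> lo=[2, 23, 24] (size 3, max 24) hi=[26, 45] (size 2, min 26) -> median=24
Step 6: insert 7 -> lo=[2, 7, 23] (size 3, max 23) hi=[24, 26, 45] (size 3, min 24) -> median=23.5
Step 7: insert 7 -> lo=[2, 7, 7, 23] (size 4, max 23) hi=[24, 26, 45] (size 3, min 24) -> median=23
Step 8: insert 8 -> lo=[2, 7, 7, 8] (size 4, max 8) hi=[23, 24, 26, 45] (size 4, min 23) -> median=15.5
Step 9: insert 25 -> lo=[2, 7, 7, 8, 23] (size 5, max 23) hi=[24, 25, 26, 45] (size 4, min 24) -> median=23
Step 10: insert 44 -> lo=[2, 7, 7, 8, 23] (size 5, max 23) hi=[24, 25, 26, 44, 45] (size 5, min 24) -> median=23.5
Step 11: insert 30 -> lo=[2, 7, 7, 8, 23, 24] (size 6, max 24) hi=[25, 26, 30, 44, 45] (size 5, min 25) -> median=24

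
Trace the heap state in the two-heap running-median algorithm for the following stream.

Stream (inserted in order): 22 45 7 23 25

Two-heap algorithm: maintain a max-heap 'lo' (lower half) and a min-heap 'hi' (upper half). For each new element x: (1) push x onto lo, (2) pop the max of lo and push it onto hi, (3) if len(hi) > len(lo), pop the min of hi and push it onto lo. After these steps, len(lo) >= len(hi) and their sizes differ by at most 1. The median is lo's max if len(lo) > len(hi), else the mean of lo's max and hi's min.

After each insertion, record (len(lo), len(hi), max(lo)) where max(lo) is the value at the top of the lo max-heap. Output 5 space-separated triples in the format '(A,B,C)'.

Answer: (1,0,22) (1,1,22) (2,1,22) (2,2,22) (3,2,23)

Derivation:
Step 1: insert 22 -> lo=[22] hi=[] -> (len(lo)=1, len(hi)=0, max(lo)=22)
Step 2: insert 45 -> lo=[22] hi=[45] -> (len(lo)=1, len(hi)=1, max(lo)=22)
Step 3: insert 7 -> lo=[7, 22] hi=[45] -> (len(lo)=2, len(hi)=1, max(lo)=22)
Step 4: insert 23 -> lo=[7, 22] hi=[23, 45] -> (len(lo)=2, len(hi)=2, max(lo)=22)
Step 5: insert 25 -> lo=[7, 22, 23] hi=[25, 45] -> (len(lo)=3, len(hi)=2, max(lo)=23)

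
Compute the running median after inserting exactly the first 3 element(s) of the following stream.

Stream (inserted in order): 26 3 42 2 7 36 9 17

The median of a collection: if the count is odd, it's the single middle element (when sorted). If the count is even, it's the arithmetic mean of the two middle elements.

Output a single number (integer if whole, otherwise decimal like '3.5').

Answer: 26

Derivation:
Step 1: insert 26 -> lo=[26] (size 1, max 26) hi=[] (size 0) -> median=26
Step 2: insert 3 -> lo=[3] (size 1, max 3) hi=[26] (size 1, min 26) -> median=14.5
Step 3: insert 42 -> lo=[3, 26] (size 2, max 26) hi=[42] (size 1, min 42) -> median=26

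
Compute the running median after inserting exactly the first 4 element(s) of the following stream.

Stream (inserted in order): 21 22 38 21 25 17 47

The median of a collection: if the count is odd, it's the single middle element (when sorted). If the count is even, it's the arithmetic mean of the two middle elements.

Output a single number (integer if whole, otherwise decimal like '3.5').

Step 1: insert 21 -> lo=[21] (size 1, max 21) hi=[] (size 0) -> median=21
Step 2: insert 22 -> lo=[21] (size 1, max 21) hi=[22] (size 1, min 22) -> median=21.5
Step 3: insert 38 -> lo=[21, 22] (size 2, max 22) hi=[38] (size 1, min 38) -> median=22
Step 4: insert 21 -> lo=[21, 21] (size 2, max 21) hi=[22, 38] (size 2, min 22) -> median=21.5

Answer: 21.5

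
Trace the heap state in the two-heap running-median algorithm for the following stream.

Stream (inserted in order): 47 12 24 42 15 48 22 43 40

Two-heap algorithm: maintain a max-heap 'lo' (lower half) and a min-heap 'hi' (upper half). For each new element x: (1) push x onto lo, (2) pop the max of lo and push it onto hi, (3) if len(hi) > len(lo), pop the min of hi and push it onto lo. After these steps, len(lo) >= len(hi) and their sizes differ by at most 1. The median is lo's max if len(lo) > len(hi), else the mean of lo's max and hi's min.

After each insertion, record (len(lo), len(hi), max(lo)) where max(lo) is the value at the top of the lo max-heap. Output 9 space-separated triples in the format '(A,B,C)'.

Answer: (1,0,47) (1,1,12) (2,1,24) (2,2,24) (3,2,24) (3,3,24) (4,3,24) (4,4,24) (5,4,40)

Derivation:
Step 1: insert 47 -> lo=[47] hi=[] -> (len(lo)=1, len(hi)=0, max(lo)=47)
Step 2: insert 12 -> lo=[12] hi=[47] -> (len(lo)=1, len(hi)=1, max(lo)=12)
Step 3: insert 24 -> lo=[12, 24] hi=[47] -> (len(lo)=2, len(hi)=1, max(lo)=24)
Step 4: insert 42 -> lo=[12, 24] hi=[42, 47] -> (len(lo)=2, len(hi)=2, max(lo)=24)
Step 5: insert 15 -> lo=[12, 15, 24] hi=[42, 47] -> (len(lo)=3, len(hi)=2, max(lo)=24)
Step 6: insert 48 -> lo=[12, 15, 24] hi=[42, 47, 48] -> (len(lo)=3, len(hi)=3, max(lo)=24)
Step 7: insert 22 -> lo=[12, 15, 22, 24] hi=[42, 47, 48] -> (len(lo)=4, len(hi)=3, max(lo)=24)
Step 8: insert 43 -> lo=[12, 15, 22, 24] hi=[42, 43, 47, 48] -> (len(lo)=4, len(hi)=4, max(lo)=24)
Step 9: insert 40 -> lo=[12, 15, 22, 24, 40] hi=[42, 43, 47, 48] -> (len(lo)=5, len(hi)=4, max(lo)=40)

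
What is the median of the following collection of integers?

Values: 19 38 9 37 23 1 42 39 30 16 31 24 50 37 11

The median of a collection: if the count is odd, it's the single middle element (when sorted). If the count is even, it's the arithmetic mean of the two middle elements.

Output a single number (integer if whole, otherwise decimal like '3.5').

Step 1: insert 19 -> lo=[19] (size 1, max 19) hi=[] (size 0) -> median=19
Step 2: insert 38 -> lo=[19] (size 1, max 19) hi=[38] (size 1, min 38) -> median=28.5
Step 3: insert 9 -> lo=[9, 19] (size 2, max 19) hi=[38] (size 1, min 38) -> median=19
Step 4: insert 37 -> lo=[9, 19] (size 2, max 19) hi=[37, 38] (size 2, min 37) -> median=28
Step 5: insert 23 -> lo=[9, 19, 23] (size 3, max 23) hi=[37, 38] (size 2, min 37) -> median=23
Step 6: insert 1 -> lo=[1, 9, 19] (size 3, max 19) hi=[23, 37, 38] (size 3, min 23) -> median=21
Step 7: insert 42 -> lo=[1, 9, 19, 23] (size 4, max 23) hi=[37, 38, 42] (size 3, min 37) -> median=23
Step 8: insert 39 -> lo=[1, 9, 19, 23] (size 4, max 23) hi=[37, 38, 39, 42] (size 4, min 37) -> median=30
Step 9: insert 30 -> lo=[1, 9, 19, 23, 30] (size 5, max 30) hi=[37, 38, 39, 42] (size 4, min 37) -> median=30
Step 10: insert 16 -> lo=[1, 9, 16, 19, 23] (size 5, max 23) hi=[30, 37, 38, 39, 42] (size 5, min 30) -> median=26.5
Step 11: insert 31 -> lo=[1, 9, 16, 19, 23, 30] (size 6, max 30) hi=[31, 37, 38, 39, 42] (size 5, min 31) -> median=30
Step 12: insert 24 -> lo=[1, 9, 16, 19, 23, 24] (size 6, max 24) hi=[30, 31, 37, 38, 39, 42] (size 6, min 30) -> median=27
Step 13: insert 50 -> lo=[1, 9, 16, 19, 23, 24, 30] (size 7, max 30) hi=[31, 37, 38, 39, 42, 50] (size 6, min 31) -> median=30
Step 14: insert 37 -> lo=[1, 9, 16, 19, 23, 24, 30] (size 7, max 30) hi=[31, 37, 37, 38, 39, 42, 50] (size 7, min 31) -> median=30.5
Step 15: insert 11 -> lo=[1, 9, 11, 16, 19, 23, 24, 30] (size 8, max 30) hi=[31, 37, 37, 38, 39, 42, 50] (size 7, min 31) -> median=30

Answer: 30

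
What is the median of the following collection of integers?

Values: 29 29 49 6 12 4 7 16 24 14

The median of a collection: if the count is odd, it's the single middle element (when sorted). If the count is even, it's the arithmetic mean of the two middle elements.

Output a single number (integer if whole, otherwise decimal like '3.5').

Step 1: insert 29 -> lo=[29] (size 1, max 29) hi=[] (size 0) -> median=29
Step 2: insert 29 -> lo=[29] (size 1, max 29) hi=[29] (size 1, min 29) -> median=29
Step 3: insert 49 -> lo=[29, 29] (size 2, max 29) hi=[49] (size 1, min 49) -> median=29
Step 4: insert 6 -> lo=[6, 29] (size 2, max 29) hi=[29, 49] (size 2, min 29) -> median=29
Step 5: insert 12 -> lo=[6, 12, 29] (size 3, max 29) hi=[29, 49] (size 2, min 29) -> median=29
Step 6: insert 4 -> lo=[4, 6, 12] (size 3, max 12) hi=[29, 29, 49] (size 3, min 29) -> median=20.5
Step 7: insert 7 -> lo=[4, 6, 7, 12] (size 4, max 12) hi=[29, 29, 49] (size 3, min 29) -> median=12
Step 8: insert 16 -> lo=[4, 6, 7, 12] (size 4, max 12) hi=[16, 29, 29, 49] (size 4, min 16) -> median=14
Step 9: insert 24 -> lo=[4, 6, 7, 12, 16] (size 5, max 16) hi=[24, 29, 29, 49] (size 4, min 24) -> median=16
Step 10: insert 14 -> lo=[4, 6, 7, 12, 14] (size 5, max 14) hi=[16, 24, 29, 29, 49] (size 5, min 16) -> median=15

Answer: 15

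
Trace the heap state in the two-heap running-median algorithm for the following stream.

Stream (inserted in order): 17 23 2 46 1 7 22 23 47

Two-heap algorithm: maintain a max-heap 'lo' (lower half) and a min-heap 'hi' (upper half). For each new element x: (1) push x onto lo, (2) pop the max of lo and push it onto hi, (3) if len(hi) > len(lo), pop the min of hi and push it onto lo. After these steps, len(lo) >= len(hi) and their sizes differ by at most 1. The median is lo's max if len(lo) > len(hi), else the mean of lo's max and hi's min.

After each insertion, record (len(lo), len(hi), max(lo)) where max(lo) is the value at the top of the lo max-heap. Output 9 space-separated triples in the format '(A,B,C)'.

Answer: (1,0,17) (1,1,17) (2,1,17) (2,2,17) (3,2,17) (3,3,7) (4,3,17) (4,4,17) (5,4,22)

Derivation:
Step 1: insert 17 -> lo=[17] hi=[] -> (len(lo)=1, len(hi)=0, max(lo)=17)
Step 2: insert 23 -> lo=[17] hi=[23] -> (len(lo)=1, len(hi)=1, max(lo)=17)
Step 3: insert 2 -> lo=[2, 17] hi=[23] -> (len(lo)=2, len(hi)=1, max(lo)=17)
Step 4: insert 46 -> lo=[2, 17] hi=[23, 46] -> (len(lo)=2, len(hi)=2, max(lo)=17)
Step 5: insert 1 -> lo=[1, 2, 17] hi=[23, 46] -> (len(lo)=3, len(hi)=2, max(lo)=17)
Step 6: insert 7 -> lo=[1, 2, 7] hi=[17, 23, 46] -> (len(lo)=3, len(hi)=3, max(lo)=7)
Step 7: insert 22 -> lo=[1, 2, 7, 17] hi=[22, 23, 46] -> (len(lo)=4, len(hi)=3, max(lo)=17)
Step 8: insert 23 -> lo=[1, 2, 7, 17] hi=[22, 23, 23, 46] -> (len(lo)=4, len(hi)=4, max(lo)=17)
Step 9: insert 47 -> lo=[1, 2, 7, 17, 22] hi=[23, 23, 46, 47] -> (len(lo)=5, len(hi)=4, max(lo)=22)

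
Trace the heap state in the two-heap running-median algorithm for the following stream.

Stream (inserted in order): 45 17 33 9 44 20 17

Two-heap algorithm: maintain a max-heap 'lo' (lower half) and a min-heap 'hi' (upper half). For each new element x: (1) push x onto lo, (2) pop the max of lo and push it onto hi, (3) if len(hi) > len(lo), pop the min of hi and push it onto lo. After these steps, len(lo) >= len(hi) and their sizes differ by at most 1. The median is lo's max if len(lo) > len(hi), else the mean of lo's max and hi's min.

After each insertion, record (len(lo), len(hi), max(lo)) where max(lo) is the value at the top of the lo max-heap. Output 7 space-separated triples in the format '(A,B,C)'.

Answer: (1,0,45) (1,1,17) (2,1,33) (2,2,17) (3,2,33) (3,3,20) (4,3,20)

Derivation:
Step 1: insert 45 -> lo=[45] hi=[] -> (len(lo)=1, len(hi)=0, max(lo)=45)
Step 2: insert 17 -> lo=[17] hi=[45] -> (len(lo)=1, len(hi)=1, max(lo)=17)
Step 3: insert 33 -> lo=[17, 33] hi=[45] -> (len(lo)=2, len(hi)=1, max(lo)=33)
Step 4: insert 9 -> lo=[9, 17] hi=[33, 45] -> (len(lo)=2, len(hi)=2, max(lo)=17)
Step 5: insert 44 -> lo=[9, 17, 33] hi=[44, 45] -> (len(lo)=3, len(hi)=2, max(lo)=33)
Step 6: insert 20 -> lo=[9, 17, 20] hi=[33, 44, 45] -> (len(lo)=3, len(hi)=3, max(lo)=20)
Step 7: insert 17 -> lo=[9, 17, 17, 20] hi=[33, 44, 45] -> (len(lo)=4, len(hi)=3, max(lo)=20)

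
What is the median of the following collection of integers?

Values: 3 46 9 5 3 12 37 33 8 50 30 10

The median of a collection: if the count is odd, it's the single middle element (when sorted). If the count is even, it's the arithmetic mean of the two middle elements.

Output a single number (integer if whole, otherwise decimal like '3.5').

Answer: 11

Derivation:
Step 1: insert 3 -> lo=[3] (size 1, max 3) hi=[] (size 0) -> median=3
Step 2: insert 46 -> lo=[3] (size 1, max 3) hi=[46] (size 1, min 46) -> median=24.5
Step 3: insert 9 -> lo=[3, 9] (size 2, max 9) hi=[46] (size 1, min 46) -> median=9
Step 4: insert 5 -> lo=[3, 5] (size 2, max 5) hi=[9, 46] (size 2, min 9) -> median=7
Step 5: insert 3 -> lo=[3, 3, 5] (size 3, max 5) hi=[9, 46] (size 2, min 9) -> median=5
Step 6: insert 12 -> lo=[3, 3, 5] (size 3, max 5) hi=[9, 12, 46] (size 3, min 9) -> median=7
Step 7: insert 37 -> lo=[3, 3, 5, 9] (size 4, max 9) hi=[12, 37, 46] (size 3, min 12) -> median=9
Step 8: insert 33 -> lo=[3, 3, 5, 9] (size 4, max 9) hi=[12, 33, 37, 46] (size 4, min 12) -> median=10.5
Step 9: insert 8 -> lo=[3, 3, 5, 8, 9] (size 5, max 9) hi=[12, 33, 37, 46] (size 4, min 12) -> median=9
Step 10: insert 50 -> lo=[3, 3, 5, 8, 9] (size 5, max 9) hi=[12, 33, 37, 46, 50] (size 5, min 12) -> median=10.5
Step 11: insert 30 -> lo=[3, 3, 5, 8, 9, 12] (size 6, max 12) hi=[30, 33, 37, 46, 50] (size 5, min 30) -> median=12
Step 12: insert 10 -> lo=[3, 3, 5, 8, 9, 10] (size 6, max 10) hi=[12, 30, 33, 37, 46, 50] (size 6, min 12) -> median=11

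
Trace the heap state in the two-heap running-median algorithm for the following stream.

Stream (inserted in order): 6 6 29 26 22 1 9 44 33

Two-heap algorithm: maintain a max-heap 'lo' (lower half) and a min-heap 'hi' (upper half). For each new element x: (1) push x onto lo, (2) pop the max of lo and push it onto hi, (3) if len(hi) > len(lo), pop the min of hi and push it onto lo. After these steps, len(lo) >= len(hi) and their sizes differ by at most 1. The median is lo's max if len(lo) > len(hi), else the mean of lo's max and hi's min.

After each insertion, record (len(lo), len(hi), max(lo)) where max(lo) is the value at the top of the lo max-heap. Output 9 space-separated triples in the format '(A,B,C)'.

Answer: (1,0,6) (1,1,6) (2,1,6) (2,2,6) (3,2,22) (3,3,6) (4,3,9) (4,4,9) (5,4,22)

Derivation:
Step 1: insert 6 -> lo=[6] hi=[] -> (len(lo)=1, len(hi)=0, max(lo)=6)
Step 2: insert 6 -> lo=[6] hi=[6] -> (len(lo)=1, len(hi)=1, max(lo)=6)
Step 3: insert 29 -> lo=[6, 6] hi=[29] -> (len(lo)=2, len(hi)=1, max(lo)=6)
Step 4: insert 26 -> lo=[6, 6] hi=[26, 29] -> (len(lo)=2, len(hi)=2, max(lo)=6)
Step 5: insert 22 -> lo=[6, 6, 22] hi=[26, 29] -> (len(lo)=3, len(hi)=2, max(lo)=22)
Step 6: insert 1 -> lo=[1, 6, 6] hi=[22, 26, 29] -> (len(lo)=3, len(hi)=3, max(lo)=6)
Step 7: insert 9 -> lo=[1, 6, 6, 9] hi=[22, 26, 29] -> (len(lo)=4, len(hi)=3, max(lo)=9)
Step 8: insert 44 -> lo=[1, 6, 6, 9] hi=[22, 26, 29, 44] -> (len(lo)=4, len(hi)=4, max(lo)=9)
Step 9: insert 33 -> lo=[1, 6, 6, 9, 22] hi=[26, 29, 33, 44] -> (len(lo)=5, len(hi)=4, max(lo)=22)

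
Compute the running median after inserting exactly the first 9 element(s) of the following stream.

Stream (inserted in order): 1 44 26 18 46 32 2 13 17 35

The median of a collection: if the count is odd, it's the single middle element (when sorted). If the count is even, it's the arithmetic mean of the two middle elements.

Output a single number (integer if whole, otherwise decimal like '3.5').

Step 1: insert 1 -> lo=[1] (size 1, max 1) hi=[] (size 0) -> median=1
Step 2: insert 44 -> lo=[1] (size 1, max 1) hi=[44] (size 1, min 44) -> median=22.5
Step 3: insert 26 -> lo=[1, 26] (size 2, max 26) hi=[44] (size 1, min 44) -> median=26
Step 4: insert 18 -> lo=[1, 18] (size 2, max 18) hi=[26, 44] (size 2, min 26) -> median=22
Step 5: insert 46 -> lo=[1, 18, 26] (size 3, max 26) hi=[44, 46] (size 2, min 44) -> median=26
Step 6: insert 32 -> lo=[1, 18, 26] (size 3, max 26) hi=[32, 44, 46] (size 3, min 32) -> median=29
Step 7: insert 2 -> lo=[1, 2, 18, 26] (size 4, max 26) hi=[32, 44, 46] (size 3, min 32) -> median=26
Step 8: insert 13 -> lo=[1, 2, 13, 18] (size 4, max 18) hi=[26, 32, 44, 46] (size 4, min 26) -> median=22
Step 9: insert 17 -> lo=[1, 2, 13, 17, 18] (size 5, max 18) hi=[26, 32, 44, 46] (size 4, min 26) -> median=18

Answer: 18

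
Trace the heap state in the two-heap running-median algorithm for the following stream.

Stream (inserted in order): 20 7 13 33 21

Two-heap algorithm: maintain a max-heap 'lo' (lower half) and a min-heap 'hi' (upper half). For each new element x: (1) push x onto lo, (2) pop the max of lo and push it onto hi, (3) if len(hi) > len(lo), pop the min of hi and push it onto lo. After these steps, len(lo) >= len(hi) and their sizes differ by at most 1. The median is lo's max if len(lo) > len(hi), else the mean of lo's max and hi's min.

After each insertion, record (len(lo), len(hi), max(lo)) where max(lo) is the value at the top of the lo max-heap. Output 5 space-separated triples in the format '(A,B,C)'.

Answer: (1,0,20) (1,1,7) (2,1,13) (2,2,13) (3,2,20)

Derivation:
Step 1: insert 20 -> lo=[20] hi=[] -> (len(lo)=1, len(hi)=0, max(lo)=20)
Step 2: insert 7 -> lo=[7] hi=[20] -> (len(lo)=1, len(hi)=1, max(lo)=7)
Step 3: insert 13 -> lo=[7, 13] hi=[20] -> (len(lo)=2, len(hi)=1, max(lo)=13)
Step 4: insert 33 -> lo=[7, 13] hi=[20, 33] -> (len(lo)=2, len(hi)=2, max(lo)=13)
Step 5: insert 21 -> lo=[7, 13, 20] hi=[21, 33] -> (len(lo)=3, len(hi)=2, max(lo)=20)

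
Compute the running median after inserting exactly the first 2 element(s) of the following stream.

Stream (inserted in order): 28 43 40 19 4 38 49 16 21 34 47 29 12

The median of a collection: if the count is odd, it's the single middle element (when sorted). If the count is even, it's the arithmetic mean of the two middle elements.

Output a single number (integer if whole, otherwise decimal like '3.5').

Step 1: insert 28 -> lo=[28] (size 1, max 28) hi=[] (size 0) -> median=28
Step 2: insert 43 -> lo=[28] (size 1, max 28) hi=[43] (size 1, min 43) -> median=35.5

Answer: 35.5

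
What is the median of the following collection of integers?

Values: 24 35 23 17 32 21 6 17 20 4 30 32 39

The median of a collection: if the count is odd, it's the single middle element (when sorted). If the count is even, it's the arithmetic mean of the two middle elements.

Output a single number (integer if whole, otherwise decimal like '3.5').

Answer: 23

Derivation:
Step 1: insert 24 -> lo=[24] (size 1, max 24) hi=[] (size 0) -> median=24
Step 2: insert 35 -> lo=[24] (size 1, max 24) hi=[35] (size 1, min 35) -> median=29.5
Step 3: insert 23 -> lo=[23, 24] (size 2, max 24) hi=[35] (size 1, min 35) -> median=24
Step 4: insert 17 -> lo=[17, 23] (size 2, max 23) hi=[24, 35] (size 2, min 24) -> median=23.5
Step 5: insert 32 -> lo=[17, 23, 24] (size 3, max 24) hi=[32, 35] (size 2, min 32) -> median=24
Step 6: insert 21 -> lo=[17, 21, 23] (size 3, max 23) hi=[24, 32, 35] (size 3, min 24) -> median=23.5
Step 7: insert 6 -> lo=[6, 17, 21, 23] (size 4, max 23) hi=[24, 32, 35] (size 3, min 24) -> median=23
Step 8: insert 17 -> lo=[6, 17, 17, 21] (size 4, max 21) hi=[23, 24, 32, 35] (size 4, min 23) -> median=22
Step 9: insert 20 -> lo=[6, 17, 17, 20, 21] (size 5, max 21) hi=[23, 24, 32, 35] (size 4, min 23) -> median=21
Step 10: insert 4 -> lo=[4, 6, 17, 17, 20] (size 5, max 20) hi=[21, 23, 24, 32, 35] (size 5, min 21) -> median=20.5
Step 11: insert 30 -> lo=[4, 6, 17, 17, 20, 21] (size 6, max 21) hi=[23, 24, 30, 32, 35] (size 5, min 23) -> median=21
Step 12: insert 32 -> lo=[4, 6, 17, 17, 20, 21] (size 6, max 21) hi=[23, 24, 30, 32, 32, 35] (size 6, min 23) -> median=22
Step 13: insert 39 -> lo=[4, 6, 17, 17, 20, 21, 23] (size 7, max 23) hi=[24, 30, 32, 32, 35, 39] (size 6, min 24) -> median=23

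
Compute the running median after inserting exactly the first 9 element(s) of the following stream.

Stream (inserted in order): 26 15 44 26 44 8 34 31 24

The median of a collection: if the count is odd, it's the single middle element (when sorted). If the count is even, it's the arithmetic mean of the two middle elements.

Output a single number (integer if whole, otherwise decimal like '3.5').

Answer: 26

Derivation:
Step 1: insert 26 -> lo=[26] (size 1, max 26) hi=[] (size 0) -> median=26
Step 2: insert 15 -> lo=[15] (size 1, max 15) hi=[26] (size 1, min 26) -> median=20.5
Step 3: insert 44 -> lo=[15, 26] (size 2, max 26) hi=[44] (size 1, min 44) -> median=26
Step 4: insert 26 -> lo=[15, 26] (size 2, max 26) hi=[26, 44] (size 2, min 26) -> median=26
Step 5: insert 44 -> lo=[15, 26, 26] (size 3, max 26) hi=[44, 44] (size 2, min 44) -> median=26
Step 6: insert 8 -> lo=[8, 15, 26] (size 3, max 26) hi=[26, 44, 44] (size 3, min 26) -> median=26
Step 7: insert 34 -> lo=[8, 15, 26, 26] (size 4, max 26) hi=[34, 44, 44] (size 3, min 34) -> median=26
Step 8: insert 31 -> lo=[8, 15, 26, 26] (size 4, max 26) hi=[31, 34, 44, 44] (size 4, min 31) -> median=28.5
Step 9: insert 24 -> lo=[8, 15, 24, 26, 26] (size 5, max 26) hi=[31, 34, 44, 44] (size 4, min 31) -> median=26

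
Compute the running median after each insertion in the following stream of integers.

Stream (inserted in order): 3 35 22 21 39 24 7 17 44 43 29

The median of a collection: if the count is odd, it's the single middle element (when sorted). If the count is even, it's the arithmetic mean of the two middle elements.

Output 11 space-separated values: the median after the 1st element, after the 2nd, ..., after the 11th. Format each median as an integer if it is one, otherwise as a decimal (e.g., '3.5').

Step 1: insert 3 -> lo=[3] (size 1, max 3) hi=[] (size 0) -> median=3
Step 2: insert 35 -> lo=[3] (size 1, max 3) hi=[35] (size 1, min 35) -> median=19
Step 3: insert 22 -> lo=[3, 22] (size 2, max 22) hi=[35] (size 1, min 35) -> median=22
Step 4: insert 21 -> lo=[3, 21] (size 2, max 21) hi=[22, 35] (size 2, min 22) -> median=21.5
Step 5: insert 39 -> lo=[3, 21, 22] (size 3, max 22) hi=[35, 39] (size 2, min 35) -> median=22
Step 6: insert 24 -> lo=[3, 21, 22] (size 3, max 22) hi=[24, 35, 39] (size 3, min 24) -> median=23
Step 7: insert 7 -> lo=[3, 7, 21, 22] (size 4, max 22) hi=[24, 35, 39] (size 3, min 24) -> median=22
Step 8: insert 17 -> lo=[3, 7, 17, 21] (size 4, max 21) hi=[22, 24, 35, 39] (size 4, min 22) -> median=21.5
Step 9: insert 44 -> lo=[3, 7, 17, 21, 22] (size 5, max 22) hi=[24, 35, 39, 44] (size 4, min 24) -> median=22
Step 10: insert 43 -> lo=[3, 7, 17, 21, 22] (size 5, max 22) hi=[24, 35, 39, 43, 44] (size 5, min 24) -> median=23
Step 11: insert 29 -> lo=[3, 7, 17, 21, 22, 24] (size 6, max 24) hi=[29, 35, 39, 43, 44] (size 5, min 29) -> median=24

Answer: 3 19 22 21.5 22 23 22 21.5 22 23 24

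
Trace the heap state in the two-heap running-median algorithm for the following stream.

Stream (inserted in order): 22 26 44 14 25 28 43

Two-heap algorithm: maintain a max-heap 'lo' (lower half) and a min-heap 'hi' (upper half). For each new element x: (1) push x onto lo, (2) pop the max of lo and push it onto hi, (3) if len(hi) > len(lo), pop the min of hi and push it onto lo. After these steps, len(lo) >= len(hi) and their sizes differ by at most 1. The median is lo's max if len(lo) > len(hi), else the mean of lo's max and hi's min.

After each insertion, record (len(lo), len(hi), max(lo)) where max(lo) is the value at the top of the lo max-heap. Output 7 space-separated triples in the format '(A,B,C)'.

Answer: (1,0,22) (1,1,22) (2,1,26) (2,2,22) (3,2,25) (3,3,25) (4,3,26)

Derivation:
Step 1: insert 22 -> lo=[22] hi=[] -> (len(lo)=1, len(hi)=0, max(lo)=22)
Step 2: insert 26 -> lo=[22] hi=[26] -> (len(lo)=1, len(hi)=1, max(lo)=22)
Step 3: insert 44 -> lo=[22, 26] hi=[44] -> (len(lo)=2, len(hi)=1, max(lo)=26)
Step 4: insert 14 -> lo=[14, 22] hi=[26, 44] -> (len(lo)=2, len(hi)=2, max(lo)=22)
Step 5: insert 25 -> lo=[14, 22, 25] hi=[26, 44] -> (len(lo)=3, len(hi)=2, max(lo)=25)
Step 6: insert 28 -> lo=[14, 22, 25] hi=[26, 28, 44] -> (len(lo)=3, len(hi)=3, max(lo)=25)
Step 7: insert 43 -> lo=[14, 22, 25, 26] hi=[28, 43, 44] -> (len(lo)=4, len(hi)=3, max(lo)=26)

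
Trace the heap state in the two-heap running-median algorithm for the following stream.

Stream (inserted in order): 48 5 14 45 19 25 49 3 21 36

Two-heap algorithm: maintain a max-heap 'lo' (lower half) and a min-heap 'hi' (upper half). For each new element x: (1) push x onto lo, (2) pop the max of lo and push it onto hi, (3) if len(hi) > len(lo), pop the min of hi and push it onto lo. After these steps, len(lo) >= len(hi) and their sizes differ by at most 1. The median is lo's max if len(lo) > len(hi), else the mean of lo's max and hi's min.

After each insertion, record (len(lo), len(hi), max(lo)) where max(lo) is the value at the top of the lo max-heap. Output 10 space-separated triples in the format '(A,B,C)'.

Step 1: insert 48 -> lo=[48] hi=[] -> (len(lo)=1, len(hi)=0, max(lo)=48)
Step 2: insert 5 -> lo=[5] hi=[48] -> (len(lo)=1, len(hi)=1, max(lo)=5)
Step 3: insert 14 -> lo=[5, 14] hi=[48] -> (len(lo)=2, len(hi)=1, max(lo)=14)
Step 4: insert 45 -> lo=[5, 14] hi=[45, 48] -> (len(lo)=2, len(hi)=2, max(lo)=14)
Step 5: insert 19 -> lo=[5, 14, 19] hi=[45, 48] -> (len(lo)=3, len(hi)=2, max(lo)=19)
Step 6: insert 25 -> lo=[5, 14, 19] hi=[25, 45, 48] -> (len(lo)=3, len(hi)=3, max(lo)=19)
Step 7: insert 49 -> lo=[5, 14, 19, 25] hi=[45, 48, 49] -> (len(lo)=4, len(hi)=3, max(lo)=25)
Step 8: insert 3 -> lo=[3, 5, 14, 19] hi=[25, 45, 48, 49] -> (len(lo)=4, len(hi)=4, max(lo)=19)
Step 9: insert 21 -> lo=[3, 5, 14, 19, 21] hi=[25, 45, 48, 49] -> (len(lo)=5, len(hi)=4, max(lo)=21)
Step 10: insert 36 -> lo=[3, 5, 14, 19, 21] hi=[25, 36, 45, 48, 49] -> (len(lo)=5, len(hi)=5, max(lo)=21)

Answer: (1,0,48) (1,1,5) (2,1,14) (2,2,14) (3,2,19) (3,3,19) (4,3,25) (4,4,19) (5,4,21) (5,5,21)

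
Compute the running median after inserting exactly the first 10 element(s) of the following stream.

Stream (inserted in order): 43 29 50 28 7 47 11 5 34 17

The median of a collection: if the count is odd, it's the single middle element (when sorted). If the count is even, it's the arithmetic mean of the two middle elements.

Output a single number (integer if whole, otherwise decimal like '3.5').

Answer: 28.5

Derivation:
Step 1: insert 43 -> lo=[43] (size 1, max 43) hi=[] (size 0) -> median=43
Step 2: insert 29 -> lo=[29] (size 1, max 29) hi=[43] (size 1, min 43) -> median=36
Step 3: insert 50 -> lo=[29, 43] (size 2, max 43) hi=[50] (size 1, min 50) -> median=43
Step 4: insert 28 -> lo=[28, 29] (size 2, max 29) hi=[43, 50] (size 2, min 43) -> median=36
Step 5: insert 7 -> lo=[7, 28, 29] (size 3, max 29) hi=[43, 50] (size 2, min 43) -> median=29
Step 6: insert 47 -> lo=[7, 28, 29] (size 3, max 29) hi=[43, 47, 50] (size 3, min 43) -> median=36
Step 7: insert 11 -> lo=[7, 11, 28, 29] (size 4, max 29) hi=[43, 47, 50] (size 3, min 43) -> median=29
Step 8: insert 5 -> lo=[5, 7, 11, 28] (size 4, max 28) hi=[29, 43, 47, 50] (size 4, min 29) -> median=28.5
Step 9: insert 34 -> lo=[5, 7, 11, 28, 29] (size 5, max 29) hi=[34, 43, 47, 50] (size 4, min 34) -> median=29
Step 10: insert 17 -> lo=[5, 7, 11, 17, 28] (size 5, max 28) hi=[29, 34, 43, 47, 50] (size 5, min 29) -> median=28.5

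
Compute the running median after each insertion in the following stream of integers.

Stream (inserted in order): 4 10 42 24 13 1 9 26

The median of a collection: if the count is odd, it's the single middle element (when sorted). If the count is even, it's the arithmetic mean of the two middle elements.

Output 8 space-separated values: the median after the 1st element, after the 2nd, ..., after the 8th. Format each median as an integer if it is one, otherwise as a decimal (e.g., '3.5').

Answer: 4 7 10 17 13 11.5 10 11.5

Derivation:
Step 1: insert 4 -> lo=[4] (size 1, max 4) hi=[] (size 0) -> median=4
Step 2: insert 10 -> lo=[4] (size 1, max 4) hi=[10] (size 1, min 10) -> median=7
Step 3: insert 42 -> lo=[4, 10] (size 2, max 10) hi=[42] (size 1, min 42) -> median=10
Step 4: insert 24 -> lo=[4, 10] (size 2, max 10) hi=[24, 42] (size 2, min 24) -> median=17
Step 5: insert 13 -> lo=[4, 10, 13] (size 3, max 13) hi=[24, 42] (size 2, min 24) -> median=13
Step 6: insert 1 -> lo=[1, 4, 10] (size 3, max 10) hi=[13, 24, 42] (size 3, min 13) -> median=11.5
Step 7: insert 9 -> lo=[1, 4, 9, 10] (size 4, max 10) hi=[13, 24, 42] (size 3, min 13) -> median=10
Step 8: insert 26 -> lo=[1, 4, 9, 10] (size 4, max 10) hi=[13, 24, 26, 42] (size 4, min 13) -> median=11.5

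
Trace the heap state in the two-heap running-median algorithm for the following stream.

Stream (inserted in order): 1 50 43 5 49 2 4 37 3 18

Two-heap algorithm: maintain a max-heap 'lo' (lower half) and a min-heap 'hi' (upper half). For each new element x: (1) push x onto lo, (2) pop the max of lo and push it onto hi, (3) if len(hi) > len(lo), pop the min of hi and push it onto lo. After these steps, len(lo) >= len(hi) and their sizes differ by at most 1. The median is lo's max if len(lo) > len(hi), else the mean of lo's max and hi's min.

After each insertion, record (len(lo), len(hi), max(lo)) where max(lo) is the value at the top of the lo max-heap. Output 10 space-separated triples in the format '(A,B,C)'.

Answer: (1,0,1) (1,1,1) (2,1,43) (2,2,5) (3,2,43) (3,3,5) (4,3,5) (4,4,5) (5,4,5) (5,5,5)

Derivation:
Step 1: insert 1 -> lo=[1] hi=[] -> (len(lo)=1, len(hi)=0, max(lo)=1)
Step 2: insert 50 -> lo=[1] hi=[50] -> (len(lo)=1, len(hi)=1, max(lo)=1)
Step 3: insert 43 -> lo=[1, 43] hi=[50] -> (len(lo)=2, len(hi)=1, max(lo)=43)
Step 4: insert 5 -> lo=[1, 5] hi=[43, 50] -> (len(lo)=2, len(hi)=2, max(lo)=5)
Step 5: insert 49 -> lo=[1, 5, 43] hi=[49, 50] -> (len(lo)=3, len(hi)=2, max(lo)=43)
Step 6: insert 2 -> lo=[1, 2, 5] hi=[43, 49, 50] -> (len(lo)=3, len(hi)=3, max(lo)=5)
Step 7: insert 4 -> lo=[1, 2, 4, 5] hi=[43, 49, 50] -> (len(lo)=4, len(hi)=3, max(lo)=5)
Step 8: insert 37 -> lo=[1, 2, 4, 5] hi=[37, 43, 49, 50] -> (len(lo)=4, len(hi)=4, max(lo)=5)
Step 9: insert 3 -> lo=[1, 2, 3, 4, 5] hi=[37, 43, 49, 50] -> (len(lo)=5, len(hi)=4, max(lo)=5)
Step 10: insert 18 -> lo=[1, 2, 3, 4, 5] hi=[18, 37, 43, 49, 50] -> (len(lo)=5, len(hi)=5, max(lo)=5)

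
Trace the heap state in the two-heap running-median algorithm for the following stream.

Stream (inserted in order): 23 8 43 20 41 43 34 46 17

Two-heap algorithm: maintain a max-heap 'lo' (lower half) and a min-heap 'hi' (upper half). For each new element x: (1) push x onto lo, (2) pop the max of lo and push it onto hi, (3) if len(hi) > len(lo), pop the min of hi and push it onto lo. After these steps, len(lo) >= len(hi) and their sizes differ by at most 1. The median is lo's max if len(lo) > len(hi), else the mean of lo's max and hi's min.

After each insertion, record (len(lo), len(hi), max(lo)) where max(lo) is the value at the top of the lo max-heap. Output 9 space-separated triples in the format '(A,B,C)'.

Answer: (1,0,23) (1,1,8) (2,1,23) (2,2,20) (3,2,23) (3,3,23) (4,3,34) (4,4,34) (5,4,34)

Derivation:
Step 1: insert 23 -> lo=[23] hi=[] -> (len(lo)=1, len(hi)=0, max(lo)=23)
Step 2: insert 8 -> lo=[8] hi=[23] -> (len(lo)=1, len(hi)=1, max(lo)=8)
Step 3: insert 43 -> lo=[8, 23] hi=[43] -> (len(lo)=2, len(hi)=1, max(lo)=23)
Step 4: insert 20 -> lo=[8, 20] hi=[23, 43] -> (len(lo)=2, len(hi)=2, max(lo)=20)
Step 5: insert 41 -> lo=[8, 20, 23] hi=[41, 43] -> (len(lo)=3, len(hi)=2, max(lo)=23)
Step 6: insert 43 -> lo=[8, 20, 23] hi=[41, 43, 43] -> (len(lo)=3, len(hi)=3, max(lo)=23)
Step 7: insert 34 -> lo=[8, 20, 23, 34] hi=[41, 43, 43] -> (len(lo)=4, len(hi)=3, max(lo)=34)
Step 8: insert 46 -> lo=[8, 20, 23, 34] hi=[41, 43, 43, 46] -> (len(lo)=4, len(hi)=4, max(lo)=34)
Step 9: insert 17 -> lo=[8, 17, 20, 23, 34] hi=[41, 43, 43, 46] -> (len(lo)=5, len(hi)=4, max(lo)=34)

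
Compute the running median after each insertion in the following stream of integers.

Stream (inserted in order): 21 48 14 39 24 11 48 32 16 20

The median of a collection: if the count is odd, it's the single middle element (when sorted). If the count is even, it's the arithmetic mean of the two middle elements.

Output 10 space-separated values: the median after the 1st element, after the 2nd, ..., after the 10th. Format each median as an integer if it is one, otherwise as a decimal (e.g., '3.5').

Step 1: insert 21 -> lo=[21] (size 1, max 21) hi=[] (size 0) -> median=21
Step 2: insert 48 -> lo=[21] (size 1, max 21) hi=[48] (size 1, min 48) -> median=34.5
Step 3: insert 14 -> lo=[14, 21] (size 2, max 21) hi=[48] (size 1, min 48) -> median=21
Step 4: insert 39 -> lo=[14, 21] (size 2, max 21) hi=[39, 48] (size 2, min 39) -> median=30
Step 5: insert 24 -> lo=[14, 21, 24] (size 3, max 24) hi=[39, 48] (size 2, min 39) -> median=24
Step 6: insert 11 -> lo=[11, 14, 21] (size 3, max 21) hi=[24, 39, 48] (size 3, min 24) -> median=22.5
Step 7: insert 48 -> lo=[11, 14, 21, 24] (size 4, max 24) hi=[39, 48, 48] (size 3, min 39) -> median=24
Step 8: insert 32 -> lo=[11, 14, 21, 24] (size 4, max 24) hi=[32, 39, 48, 48] (size 4, min 32) -> median=28
Step 9: insert 16 -> lo=[11, 14, 16, 21, 24] (size 5, max 24) hi=[32, 39, 48, 48] (size 4, min 32) -> median=24
Step 10: insert 20 -> lo=[11, 14, 16, 20, 21] (size 5, max 21) hi=[24, 32, 39, 48, 48] (size 5, min 24) -> median=22.5

Answer: 21 34.5 21 30 24 22.5 24 28 24 22.5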